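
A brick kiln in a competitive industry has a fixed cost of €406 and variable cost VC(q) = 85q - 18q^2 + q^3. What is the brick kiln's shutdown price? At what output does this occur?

The firm shuts down when price falls below the minimum of average variable cost. AVC = VC/q = 85 - 18q + q^2.
At the minimum of AVC, MC = AVC. MC = 85 - 36q + 3q^2; setting MC = AVC gives 2q^2 - 18q = 0, so q = 9. min AVC = 4.
For P < €4 the firm produces nothing.

€4 per unit, at q = 9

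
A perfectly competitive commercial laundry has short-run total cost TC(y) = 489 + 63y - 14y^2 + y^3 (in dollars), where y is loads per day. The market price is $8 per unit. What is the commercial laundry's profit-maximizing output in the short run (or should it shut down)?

Variable cost is VC = 63y - 14y^2 + y^3, so AVC = VC/y = 63 - 14y + y^2 and MC = dTC/dy = 63 - 28y + 3y^2.
The AVC parabola has its vertex at y = 14/2 = 7, where AVC = 63 - 14·7 + 7^2 = $14.
Since P = $8 < min AVC = $14, price fails to cover variable cost at any output.
Best response: produce nothing and absorb the $489 fixed cost.

Shut down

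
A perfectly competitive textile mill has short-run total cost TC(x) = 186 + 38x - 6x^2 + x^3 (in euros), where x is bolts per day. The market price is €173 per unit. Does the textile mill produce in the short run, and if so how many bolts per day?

Variable cost is VC = 38x - 6x^2 + x^3, so AVC = VC/x = 38 - 6x + x^2 and MC = dTC/dx = 38 - 12x + 3x^2.
AVC hits its minimum where MC = AVC, at x = 3, giving min AVC = 38 - 6·3 + 3^2 = €29.
Because €173 ≥ €29, revenue can cover variable cost; the firm operates.
Solving P = MC: -135 - 12x + 3x^2 = 0 ⇒ x = -5 or 9. On the upward-sloping branch, x* = 9.
Check: AVC at x = 9 is €65 ≤ P, so revenue covers variable cost.
Profit = P·x − TC = 173·9 − 771 = €786.

Produce at x = 9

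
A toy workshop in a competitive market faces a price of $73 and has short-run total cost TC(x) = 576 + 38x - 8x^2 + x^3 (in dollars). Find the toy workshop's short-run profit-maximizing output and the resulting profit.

AVC = 38 - 8x + x^2 has its minimum $22 at x = 4; price $73 clears that bar, so the firm operates.
With MC = 38 - 16x + 3x^2, P = MC on the upward-sloping part at x* = 7.
TR = 73·7 = 511. TC = 576 + 217 = 793. Profit = 511 − 793 = -$282.
That loss of $282 beats the $576 the firm would lose by shutting down; producing recovers $294 of fixed cost.

Profit = -$282 at x = 7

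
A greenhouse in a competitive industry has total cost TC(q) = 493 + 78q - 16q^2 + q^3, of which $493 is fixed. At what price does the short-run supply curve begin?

$14 per unit

Short-run supply begins at min AVC. From VC = 78q - 16q^2 + q^3, AVC = 78 - 16q + q^2.
dAVC/dq = -16 + 2q = 0 gives q = 8. min AVC = 78 - 16·8 + 8^2 = 14.
The firm shuts down for any P below $14.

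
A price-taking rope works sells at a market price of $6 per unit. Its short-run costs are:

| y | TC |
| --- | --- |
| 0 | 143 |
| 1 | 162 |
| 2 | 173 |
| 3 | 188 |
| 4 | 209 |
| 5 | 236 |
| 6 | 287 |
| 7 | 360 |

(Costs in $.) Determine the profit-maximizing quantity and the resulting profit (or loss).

y = 0 (shut down); profit = -$143

Tabulate TR − TC: y=0: -143; y=1: -156; y=2: -161; y=3: -170; y=4: -185; y=5: -206; y=6: -251; y=7: -318.
Profit is highest at y = 0. Equivalently, the lowest AVC in the table is 30/2 ≈ $15 at y = 2, and P = $6 falls below it — price never covers variable cost, so the firm shuts down and loses only its fixed cost.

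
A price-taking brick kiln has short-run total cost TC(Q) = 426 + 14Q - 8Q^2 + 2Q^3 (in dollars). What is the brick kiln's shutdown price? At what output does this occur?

$6 per unit, at Q = 2

Short-run supply begins at min AVC. From VC = 14Q - 8Q^2 + 2Q^3, AVC = 14 - 8Q + 2Q^2.
At the minimum of AVC, MC = AVC. MC = 14 - 16Q + 6Q^2; setting MC = AVC gives 4Q^2 - 8Q = 0, so Q = 2. min AVC = 6.
So the shutdown price is $6.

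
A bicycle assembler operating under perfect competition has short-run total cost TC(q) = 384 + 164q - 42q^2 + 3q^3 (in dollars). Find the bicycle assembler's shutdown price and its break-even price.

AVC = 164 - 42q + 3q^2; minimized at q = 7, giving min AVC = $17. That is the shutdown price.
ATC = 384/q + 164 - 42q + 3q^2. Setting dATC/dq = −384/q^2 − 42 + 6q = 0 gives q = 8 (since 6·8^3 − 42·8^2 = 384).
min ATC = 384/8 + 164 − 42·8 + 3·8^2 = $68. That is the break-even price.
For $17 ≤ P < $68 the firm produces at a loss; below $17 it shuts down.

Shutdown price = $17; break-even price = $68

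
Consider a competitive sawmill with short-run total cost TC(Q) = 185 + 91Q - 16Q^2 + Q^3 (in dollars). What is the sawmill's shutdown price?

The firm shuts down when price falls below the minimum of average variable cost. AVC = VC/Q = 91 - 16Q + Q^2.
dAVC/dQ = -16 + 2Q = 0 gives Q = 8. min AVC = 91 - 16·8 + 8^2 = 27.
The firm shuts down for any P below $27.

$27 per unit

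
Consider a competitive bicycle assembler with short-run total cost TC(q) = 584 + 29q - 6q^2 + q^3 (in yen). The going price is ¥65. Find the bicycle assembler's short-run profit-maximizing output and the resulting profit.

AVC = 29 - 6q + q^2 has its minimum ¥20 at q = 3; price ¥65 clears that bar, so the firm operates.
With MC = 29 - 12q + 3q^2, P = MC on the upward-sloping part at q* = 6.
TR = 65·6 = 390. TC = 584 + 174 = 758. Profit = 390 − 758 = -¥368.
By producing, the firm covers all variable cost plus ¥216 of fixed cost; shutting down would lose the full ¥584.

Profit = -¥368 at q = 6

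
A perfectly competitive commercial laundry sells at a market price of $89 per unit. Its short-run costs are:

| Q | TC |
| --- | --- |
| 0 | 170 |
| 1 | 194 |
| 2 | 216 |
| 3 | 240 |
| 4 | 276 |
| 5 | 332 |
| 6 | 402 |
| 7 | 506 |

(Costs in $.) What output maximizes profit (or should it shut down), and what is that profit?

Profit at each row (π = 89Q − TC): Q=0: -170; Q=1: -105; Q=2: -38; Q=3: 27; Q=4: 80; Q=5: 113; Q=6: 132; Q=7: 117.
Profit is maximized at Q = 6. AVC there is 232/6 = $38.67 ≤ P, so producing beats shutting down (which would give -$170).

Q = 6; profit = $132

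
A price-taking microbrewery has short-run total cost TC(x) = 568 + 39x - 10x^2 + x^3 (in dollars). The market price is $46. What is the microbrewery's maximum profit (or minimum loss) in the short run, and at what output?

Profit = -$372 at x = 7

AVC = 39 - 10x + x^2; min AVC = $14 at x = 5. Since P = $46 ≥ min AVC, the firm produces.
MC = 39 - 20x + 3x^2. Setting P = MC and taking the root on the rising branch gives x* = 7.
TR = 46·7 = 322. TC = 568 + 126 = 694. Profit = 322 − 694 = -$372.
Shutting down would mean losing the fixed cost of $568, so operating at a loss of $372 is better by $196.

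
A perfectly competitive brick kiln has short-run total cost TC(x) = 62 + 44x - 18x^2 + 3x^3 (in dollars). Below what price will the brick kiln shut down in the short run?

Short-run supply begins at min AVC. From VC = 44x - 18x^2 + 3x^3, AVC = 44 - 18x + 3x^2.
dAVC/dx = -18 + 6x = 0 gives x = 3. min AVC = 44 - 18·3 + 3·3^2 = 17.
For P < $17 the firm produces nothing.

$17 per unit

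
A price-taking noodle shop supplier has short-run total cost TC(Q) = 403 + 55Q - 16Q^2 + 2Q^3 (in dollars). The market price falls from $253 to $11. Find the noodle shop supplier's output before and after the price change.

Output falls from 9 to 0 (the firm shuts down)

AVC = 55 - 16Q + 2Q^2, minimized at Q = 4 where min AVC = $23. MC = 55 - 32Q + 6Q^2.
With P = $253 above the shutdown price, P = MC gives Q = 9.
At P = $11 < min AVC = $23, price no longer covers variable cost at any output, so the firm shuts down: Q = 0.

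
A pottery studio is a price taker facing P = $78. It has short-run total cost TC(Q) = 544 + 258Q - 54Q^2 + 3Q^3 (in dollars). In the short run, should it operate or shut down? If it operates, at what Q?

Strip out fixed cost: VC = 258Q - 54Q^2 + 3Q^3. Then AVC = 258 - 54Q + 3Q^2 and MC = 258 - 108Q + 9Q^2.
AVC hits its minimum where MC = AVC, at Q = 9, giving min AVC = 258 - 54·9 + 3·9^2 = $15.
P = $78 exceeds min AVC = $15, so the firm stays open.
Set P = MC: 78 = 258 - 108Q + 9Q^2 → 180 - 108Q + 9Q^2 = 0. The roots are Q = 2 and Q = 10; the profit-maximizing output is on the rising part of MC, so Q* = 10.
Check: AVC at Q = 10 is $18 ≤ P, so revenue covers variable cost.
Profit = P·Q − TC = 78·10 − 724 = $56.

Produce at Q = 10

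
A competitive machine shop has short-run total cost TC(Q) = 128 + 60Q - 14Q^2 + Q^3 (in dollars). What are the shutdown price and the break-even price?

Shutdown price = $11; break-even price = $28

Shutdown price = min AVC. AVC = 60 - 14Q + Q^2, with vertex at Q = 7 and minimum $11.
ATC = 128/Q + 60 - 14Q + Q^2. Setting dATC/dQ = −128/Q^2 − 14 + 2Q = 0 gives Q = 8 (since 2·8^3 − 14·8^2 = 128).
min ATC = 128/8 + 60 − 14·8 + 8^2 = $28. That is the break-even price.
Between these two prices the firm operates at a loss; above $28 it earns a profit.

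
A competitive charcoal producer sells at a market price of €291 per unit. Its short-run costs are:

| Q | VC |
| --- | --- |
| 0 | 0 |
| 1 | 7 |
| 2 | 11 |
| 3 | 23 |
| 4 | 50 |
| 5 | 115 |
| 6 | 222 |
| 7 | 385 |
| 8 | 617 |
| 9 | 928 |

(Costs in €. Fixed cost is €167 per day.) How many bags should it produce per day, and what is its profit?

Compute π = P·Q − TC at each output: Q=0: -167; Q=1: 117; Q=2: 404; Q=3: 683; Q=4: 947; Q=5: 1173; Q=6: 1357; Q=7: 1485; Q=8: 1544; Q=9: 1524.
Profit is maximized at Q = 8. AVC there is 617/8 = €77.12 ≤ P, so producing beats shutting down (which would give -€167).

Q = 8; profit = €1544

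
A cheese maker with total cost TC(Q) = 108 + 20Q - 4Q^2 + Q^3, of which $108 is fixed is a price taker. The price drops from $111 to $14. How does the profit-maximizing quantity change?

Output falls from 7 to 0 (the firm shuts down)

AVC = 20 - 4Q + Q^2, minimized at Q = 2 where min AVC = $16. MC = 20 - 8Q + 3Q^2.
At P = $111 ≥ min AVC, set P = MC on the rising branch: Q = 7.
At P = $14 < min AVC = $16, price no longer covers variable cost at any output, so the firm shuts down: Q = 0.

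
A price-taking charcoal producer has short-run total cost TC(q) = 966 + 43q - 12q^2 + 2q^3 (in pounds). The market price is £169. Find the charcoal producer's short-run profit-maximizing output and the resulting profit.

Profit = -£182 at q = 7

AVC = 43 - 12q + 2q^2 has its minimum £25 at q = 3; price £169 clears that bar, so the firm operates.
MC = 43 - 24q + 6q^2. Setting P = MC and taking the root on the rising branch gives q* = 7.
TR = 169·7 = 1183. TC = 966 + 399 = 1365. Profit = 1183 − 1365 = -£182.
By producing, the firm covers all variable cost plus £784 of fixed cost; shutting down would lose the full £966.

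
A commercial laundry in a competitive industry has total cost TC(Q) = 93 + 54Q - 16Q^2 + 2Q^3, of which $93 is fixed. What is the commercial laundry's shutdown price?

$22 per unit

The firm shuts down when price falls below the minimum of average variable cost. AVC = VC/Q = 54 - 16Q + 2Q^2.
At the minimum of AVC, MC = AVC. MC = 54 - 32Q + 6Q^2; setting MC = AVC gives 4Q^2 - 16Q = 0, so Q = 4. min AVC = 22.
So the shutdown price is $22.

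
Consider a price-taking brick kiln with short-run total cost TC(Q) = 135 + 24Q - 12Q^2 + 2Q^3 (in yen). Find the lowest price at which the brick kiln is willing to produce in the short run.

Short-run supply begins at min AVC. From VC = 24Q - 12Q^2 + 2Q^3, AVC = 24 - 12Q + 2Q^2.
At the minimum of AVC, MC = AVC. MC = 24 - 24Q + 6Q^2; setting MC = AVC gives 4Q^2 - 12Q = 0, so Q = 3. min AVC = 6.
For P < ¥6 the firm produces nothing.

¥6 per unit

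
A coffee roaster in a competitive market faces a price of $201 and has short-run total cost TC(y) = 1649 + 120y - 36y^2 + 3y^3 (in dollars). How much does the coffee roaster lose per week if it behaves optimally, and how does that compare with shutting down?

AVC = 120 - 36y + 3y^2 has its minimum $12 at y = 6; price $201 clears that bar, so the firm operates.
MC = 120 - 72y + 9y^2. Setting P = MC and taking the root on the rising branch gives y* = 9.
TR = 201·9 = 1809. TC = 1649 + 351 = 2000. Profit = 1809 − 2000 = -$191.
By producing, the firm covers all variable cost plus $1458 of fixed cost; shutting down would lose the full $1649.

Profit = -$191 at y = 9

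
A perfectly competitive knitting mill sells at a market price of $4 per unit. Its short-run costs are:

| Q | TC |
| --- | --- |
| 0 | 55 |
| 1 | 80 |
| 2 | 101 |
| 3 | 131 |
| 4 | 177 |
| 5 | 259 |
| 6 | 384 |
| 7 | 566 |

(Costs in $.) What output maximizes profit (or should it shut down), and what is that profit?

Compute π = P·Q − TC at each output: Q=0: -55; Q=1: -76; Q=2: -93; Q=3: -119; Q=4: -161; Q=5: -239; Q=6: -360; Q=7: -538.
Profit is highest at Q = 0. Equivalently, the lowest AVC in the table is 46/2 ≈ $23 at Q = 2, and P = $4 falls below it — price never covers variable cost, so the firm shuts down and loses only its fixed cost.

Q = 0 (shut down); profit = -$55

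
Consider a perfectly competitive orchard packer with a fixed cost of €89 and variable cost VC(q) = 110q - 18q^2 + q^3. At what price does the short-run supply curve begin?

€29 per unit

Short-run supply begins at min AVC. From VC = 110q - 18q^2 + q^3, AVC = 110 - 18q + q^2.
dAVC/dq = -18 + 2q = 0 gives q = 9. min AVC = 110 - 18·9 + 9^2 = 29.
For P < €29 the firm produces nothing.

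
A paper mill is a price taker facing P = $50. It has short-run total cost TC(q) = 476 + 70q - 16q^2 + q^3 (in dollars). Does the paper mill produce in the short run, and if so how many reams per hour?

Produce at q = 10

From TC, MC = TC'(q) = 70 - 32q + 3q^2 and AVC = VC/q = 70 - 16q + q^2.
The AVC parabola has its vertex at q = 16/2 = 8, where AVC = 70 - 16·8 + 8^2 = $6.
Since P = $50 ≥ min AVC = $6, price covers variable cost and the firm should produce.
Solving P = MC: 20 - 32q + 3q^2 = 0 ⇒ q = 2/3 or 10. On the upward-sloping branch, q* = 10.
Check: AVC at q = 10 is $10 ≤ P, so revenue covers variable cost.
Profit = P·q − TC = 50·10 − 576 = -$76, a loss, but smaller than the $476 fixed cost the firm would lose by shutting down.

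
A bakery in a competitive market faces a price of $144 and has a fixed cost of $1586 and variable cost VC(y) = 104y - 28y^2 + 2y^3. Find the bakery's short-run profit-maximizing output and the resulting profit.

Profit = -$386 at y = 10

AVC = 104 - 28y + 2y^2; min AVC = $6 at y = 7. Since P = $144 ≥ min AVC, the firm produces.
MC = 104 - 56y + 6y^2. Setting P = MC and taking the root on the rising branch gives y* = 10.
TR = 144·10 = 1440. TC = 1586 + 240 = 1826. Profit = 1440 − 1826 = -$386.
That loss of $386 beats the $1586 the firm would lose by shutting down; producing recovers $1200 of fixed cost.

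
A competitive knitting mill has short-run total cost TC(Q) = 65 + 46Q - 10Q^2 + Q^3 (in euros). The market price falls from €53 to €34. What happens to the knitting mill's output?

MC = 46 - 20Q + 3Q^2; the shutdown threshold is min AVC = €21 (at Q = 5).
At P = €53 ≥ min AVC, set P = MC on the rising branch: Q = 7.
At P = €34 ≥ min AVC, set P = MC: Q = 6. The firm stays open but cuts output.

Output falls from 7 to 6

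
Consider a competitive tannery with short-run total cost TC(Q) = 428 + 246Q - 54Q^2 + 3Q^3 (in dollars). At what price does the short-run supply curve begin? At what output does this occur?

$3 per unit, at Q = 9

Short-run supply begins at min AVC. From VC = 246Q - 54Q^2 + 3Q^3, AVC = 246 - 54Q + 3Q^2.
At the minimum of AVC, MC = AVC. MC = 246 - 108Q + 9Q^2; setting MC = AVC gives 6Q^2 - 54Q = 0, so Q = 9. min AVC = 3.
The firm shuts down for any P below $3.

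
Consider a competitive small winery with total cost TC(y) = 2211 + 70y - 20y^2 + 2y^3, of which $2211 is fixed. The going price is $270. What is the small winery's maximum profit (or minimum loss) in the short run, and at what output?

AVC = 70 - 20y + 2y^2 has its minimum $20 at y = 5; price $270 clears that bar, so the firm operates.
With MC = 70 - 40y + 6y^2, P = MC on the upward-sloping part at y* = 10.
TR = 270·10 = 2700. TC = 2211 + 700 = 2911. Profit = 2700 − 2911 = -$211.
Shutting down would mean losing the fixed cost of $2211, so operating at a loss of $211 is better by $2000.

Profit = -$211 at y = 10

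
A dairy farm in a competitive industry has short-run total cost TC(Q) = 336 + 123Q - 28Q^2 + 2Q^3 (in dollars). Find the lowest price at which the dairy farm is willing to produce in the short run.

The shutdown price is the minimum of AVC. VC = 123Q - 28Q^2 + 2Q^3, so AVC = 123 - 28Q + 2Q^2.
dAVC/dQ = -28 + 4Q = 0 gives Q = 7. min AVC = 123 - 28·7 + 2·7^2 = 25.
So the shutdown price is $25.

$25 per unit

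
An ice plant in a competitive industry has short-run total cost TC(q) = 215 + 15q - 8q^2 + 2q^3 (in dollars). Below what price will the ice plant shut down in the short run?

Short-run supply begins at min AVC. From VC = 15q - 8q^2 + 2q^3, AVC = 15 - 8q + 2q^2.
dAVC/dq = -8 + 4q = 0 gives q = 2. min AVC = 15 - 8·2 + 2·2^2 = 7.
So the shutdown price is $7.

$7 per unit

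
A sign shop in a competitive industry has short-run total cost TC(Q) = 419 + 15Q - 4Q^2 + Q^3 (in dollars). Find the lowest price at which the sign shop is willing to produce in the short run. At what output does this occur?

$11 per unit, at Q = 2

The shutdown price is the minimum of AVC. VC = 15Q - 4Q^2 + Q^3, so AVC = 15 - 4Q + Q^2.
dAVC/dQ = -4 + 2Q = 0 gives Q = 2. min AVC = 15 - 4·2 + 2^2 = 11.
So the shutdown price is $11.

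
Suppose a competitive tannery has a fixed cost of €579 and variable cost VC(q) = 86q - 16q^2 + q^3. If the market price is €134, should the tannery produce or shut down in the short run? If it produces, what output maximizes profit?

Produce at q = 12

Strip out fixed cost: VC = 86q - 16q^2 + q^3. Then AVC = 86 - 16q + q^2 and MC = 86 - 32q + 3q^2.
AVC is minimized where dAVC/dq = -16 + 2q = 0, at q = 8; min AVC = 86 - 16·8 + 8^2 = €22.
Since P = €134 ≥ min AVC = €22, price covers variable cost and the firm should produce.
P = MC gives -48 - 32q + 3q^2 = 0, with roots -4/3 and 12. Take the larger (rising MC): q* = 12.
Check: AVC at q = 12 is €38 ≤ P, so revenue covers variable cost.
Profit = P·q − TC = 134·12 − 1035 = €573.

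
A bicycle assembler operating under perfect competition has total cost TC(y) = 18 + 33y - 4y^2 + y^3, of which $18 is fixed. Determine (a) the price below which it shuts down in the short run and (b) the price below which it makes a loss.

Shutdown price = min AVC. AVC = 33 - 4y + y^2, with vertex at y = 2 and minimum $29.
ATC = 18/y + 33 - 4y + y^2. Setting dATC/dy = −18/y^2 − 4 + 2y = 0 gives y = 3 (since 2·3^3 − 4·3^2 = 18).
min ATC = 18/3 + 33 − 4·3 + 3^2 = $36. That is the break-even price.
For $29 ≤ P < $36 the firm produces at a loss; below $29 it shuts down.

Shutdown price = $29; break-even price = $36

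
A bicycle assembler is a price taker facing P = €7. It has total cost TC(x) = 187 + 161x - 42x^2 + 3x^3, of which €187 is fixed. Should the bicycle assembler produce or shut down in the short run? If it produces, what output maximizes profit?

Shut down

Variable cost is VC = 161x - 42x^2 + 3x^3, so AVC = VC/x = 161 - 42x + 3x^2 and MC = dTC/dx = 161 - 84x + 9x^2.
The AVC parabola has its vertex at x = 42/6 = 7, where AVC = 161 - 42·7 + 3·7^2 = €14.
Since P = €7 < min AVC = €14, price fails to cover variable cost at any output.
Shutting down limits the loss to fixed cost, €187.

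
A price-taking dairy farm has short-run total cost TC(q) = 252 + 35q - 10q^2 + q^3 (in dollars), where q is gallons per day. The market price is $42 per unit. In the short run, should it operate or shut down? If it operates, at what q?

Produce at q = 7

Variable cost is VC = 35q - 10q^2 + q^3, so AVC = VC/q = 35 - 10q + q^2 and MC = dTC/dq = 35 - 20q + 3q^2.
AVC hits its minimum where MC = AVC, at q = 5, giving min AVC = 35 - 10·5 + 5^2 = $10.
Since P = $42 ≥ min AVC = $10, price covers variable cost and the firm should produce.
Set P = MC: 42 = 35 - 20q + 3q^2 → -7 - 20q + 3q^2 = 0. The roots are q = -1/3 and q = 7; the profit-maximizing output is on the rising part of MC, so q* = 7.
Check: AVC at q = 7 is $14 ≤ P, so revenue covers variable cost.
Profit = P·q − TC = 42·7 − 350 = -$56, a loss, but smaller than the $252 fixed cost the firm would lose by shutting down.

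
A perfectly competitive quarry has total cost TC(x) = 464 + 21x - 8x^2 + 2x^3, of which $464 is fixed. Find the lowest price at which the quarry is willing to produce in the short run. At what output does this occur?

$13 per unit, at x = 2

Short-run supply begins at min AVC. From VC = 21x - 8x^2 + 2x^3, AVC = 21 - 8x + 2x^2.
dAVC/dx = -8 + 4x = 0 gives x = 2. min AVC = 21 - 8·2 + 2·2^2 = 13.
The firm shuts down for any P below $13.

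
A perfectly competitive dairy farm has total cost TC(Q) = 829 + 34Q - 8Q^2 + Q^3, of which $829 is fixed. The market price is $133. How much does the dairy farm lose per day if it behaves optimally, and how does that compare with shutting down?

AVC = 34 - 8Q + Q^2 has its minimum $18 at Q = 4; price $133 clears that bar, so the firm operates.
MC = 34 - 16Q + 3Q^2. Setting P = MC and taking the root on the rising branch gives Q* = 9.
TR = 133·9 = 1197. TC = 829 + 387 = 1216. Profit = 1197 − 1216 = -$19.
That loss of $19 beats the $829 the firm would lose by shutting down; producing recovers $810 of fixed cost.

Profit = -$19 at Q = 9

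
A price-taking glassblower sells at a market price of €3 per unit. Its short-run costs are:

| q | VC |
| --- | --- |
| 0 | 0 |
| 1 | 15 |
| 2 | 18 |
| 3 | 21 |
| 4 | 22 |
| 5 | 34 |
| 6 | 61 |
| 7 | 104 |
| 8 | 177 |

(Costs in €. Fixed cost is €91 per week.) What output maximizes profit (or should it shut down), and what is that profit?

q = 0 (shut down); profit = -€91

Profit at each row (π = 3q − TC): q=0: -91; q=1: -103; q=2: -103; q=3: -103; q=4: -101; q=5: -110; q=6: -134; q=7: -174; q=8: -244.
Profit is highest at q = 0. Equivalently, the lowest AVC in the table is 22/4 ≈ €5.50 at q = 4, and P = €3 falls below it — price never covers variable cost, so the firm shuts down and loses only its fixed cost.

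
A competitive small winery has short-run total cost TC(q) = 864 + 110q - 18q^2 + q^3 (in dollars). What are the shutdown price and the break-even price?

Shutdown price = min AVC. AVC = 110 - 18q + q^2, with vertex at q = 9 and minimum $29.
ATC = 864/q + 110 - 18q + q^2. Setting dATC/dq = −864/q^2 − 18 + 2q = 0 gives q = 12 (since 2·12^3 − 18·12^2 = 864).
min ATC = 864/12 + 110 − 18·12 + 12^2 = $110. That is the break-even price.
Between these two prices the firm operates at a loss; above $110 it earns a profit.

Shutdown price = $29; break-even price = $110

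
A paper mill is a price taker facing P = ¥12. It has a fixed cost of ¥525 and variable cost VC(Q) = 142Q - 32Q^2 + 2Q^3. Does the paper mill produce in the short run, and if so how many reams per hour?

Strip out fixed cost: VC = 142Q - 32Q^2 + 2Q^3. Then AVC = 142 - 32Q + 2Q^2 and MC = 142 - 64Q + 6Q^2.
AVC hits its minimum where MC = AVC, at Q = 8, giving min AVC = 142 - 32·8 + 2·8^2 = ¥14.
With P < min AVC (¥12 < ¥14), every unit sold adds to the loss.
The firm minimizes its loss by shutting down and losing only its fixed cost of ¥525.

Shut down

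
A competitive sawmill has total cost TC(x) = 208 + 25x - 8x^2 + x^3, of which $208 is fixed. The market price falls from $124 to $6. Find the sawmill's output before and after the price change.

AVC = 25 - 8x + x^2, minimized at x = 4 where min AVC = $9. MC = 25 - 16x + 3x^2.
With P = $124 above the shutdown price, P = MC gives x = 9.
At P = $6 < min AVC = $9, price no longer covers variable cost at any output, so the firm shuts down: x = 0.

Output falls from 9 to 0 (the firm shuts down)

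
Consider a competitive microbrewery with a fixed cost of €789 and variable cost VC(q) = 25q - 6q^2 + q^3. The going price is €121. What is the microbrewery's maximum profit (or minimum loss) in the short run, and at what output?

AVC = 25 - 6q + q^2 has its minimum €16 at q = 3; price €121 clears that bar, so the firm operates.
MC = 25 - 12q + 3q^2. Setting P = MC and taking the root on the rising branch gives q* = 8.
TR = 121·8 = 968. TC = 789 + 328 = 1117. Profit = 968 − 1117 = -€149.
That loss of €149 beats the €789 the firm would lose by shutting down; producing recovers €640 of fixed cost.

Profit = -€149 at q = 8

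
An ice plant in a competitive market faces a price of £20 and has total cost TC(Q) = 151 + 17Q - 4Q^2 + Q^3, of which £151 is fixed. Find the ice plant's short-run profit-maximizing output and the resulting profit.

Profit = -£133 at Q = 3

AVC = 17 - 4Q + Q^2; min AVC = £13 at Q = 2. Since P = £20 ≥ min AVC, the firm produces.
With MC = 17 - 8Q + 3Q^2, P = MC on the upward-sloping part at Q* = 3.
TR = 20·3 = 60. TC = 151 + 42 = 193. Profit = 60 − 193 = -£133.
Shutting down would mean losing the fixed cost of £151, so operating at a loss of £133 is better by £18.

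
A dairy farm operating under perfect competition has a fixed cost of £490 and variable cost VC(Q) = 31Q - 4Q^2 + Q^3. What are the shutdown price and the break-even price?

Shutdown price = min AVC. AVC = 31 - 4Q + Q^2, with vertex at Q = 2 and minimum £27.
ATC = 490/Q + 31 - 4Q + Q^2. Setting dATC/dQ = −490/Q^2 − 4 + 2Q = 0 gives Q = 7 (since 2·7^3 − 4·7^2 = 490).
min ATC = 490/7 + 31 − 4·7 + 7^2 = £122. That is the break-even price.
For £27 ≤ P < £122 the firm produces at a loss; below £27 it shuts down.

Shutdown price = £27; break-even price = £122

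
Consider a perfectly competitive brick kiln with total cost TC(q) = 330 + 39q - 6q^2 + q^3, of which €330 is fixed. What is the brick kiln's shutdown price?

The shutdown price is the minimum of AVC. VC = 39q - 6q^2 + q^3, so AVC = 39 - 6q + q^2.
At the minimum of AVC, MC = AVC. MC = 39 - 12q + 3q^2; setting MC = AVC gives 2q^2 - 6q = 0, so q = 3. min AVC = 30.
For P < €30 the firm produces nothing.

€30 per unit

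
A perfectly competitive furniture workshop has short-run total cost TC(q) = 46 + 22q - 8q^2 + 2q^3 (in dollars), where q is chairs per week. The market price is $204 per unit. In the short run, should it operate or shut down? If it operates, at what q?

Produce at q = 7

Strip out fixed cost: VC = 22q - 8q^2 + 2q^3. Then AVC = 22 - 8q + 2q^2 and MC = 22 - 16q + 6q^2.
AVC hits its minimum where MC = AVC, at q = 2, giving min AVC = 22 - 8·2 + 2·2^2 = $14.
Because $204 ≥ $14, revenue can cover variable cost; the firm operates.
Solving P = MC: -182 - 16q + 6q^2 = 0 ⇒ q = -13/3 or 7. On the upward-sloping branch, q* = 7.
Check: AVC at q = 7 is $64 ≤ P, so revenue covers variable cost.
Profit = P·q − TC = 204·7 − 494 = $934.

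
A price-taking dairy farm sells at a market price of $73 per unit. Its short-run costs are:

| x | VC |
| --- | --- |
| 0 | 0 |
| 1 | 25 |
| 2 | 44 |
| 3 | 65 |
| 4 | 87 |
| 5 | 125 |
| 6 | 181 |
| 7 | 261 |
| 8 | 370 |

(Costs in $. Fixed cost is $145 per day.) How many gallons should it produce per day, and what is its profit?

Profit at each row (π = 73x − TC): x=0: -145; x=1: -97; x=2: -43; x=3: 9; x=4: 60; x=5: 95; x=6: 112; x=7: 105; x=8: 69.
Profit is maximized at x = 6. AVC there is 181/6 = $30.17 ≤ P, so producing beats shutting down (which would give -$145).

x = 6; profit = $112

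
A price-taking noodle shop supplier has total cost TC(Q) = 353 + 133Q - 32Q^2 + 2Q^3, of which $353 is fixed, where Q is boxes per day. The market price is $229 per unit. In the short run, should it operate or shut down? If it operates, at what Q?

Variable cost is VC = 133Q - 32Q^2 + 2Q^3, so AVC = VC/Q = 133 - 32Q + 2Q^2 and MC = dTC/dQ = 133 - 64Q + 6Q^2.
The AVC parabola has its vertex at Q = 32/4 = 8, where AVC = 133 - 32·8 + 2·8^2 = $5.
Because $229 ≥ $5, revenue can cover variable cost; the firm operates.
P = MC gives -96 - 64Q + 6Q^2 = 0, with roots -4/3 and 12. Take the larger (rising MC): Q* = 12.
Check: AVC at Q = 12 is $37 ≤ P, so revenue covers variable cost.
Profit = P·Q − TC = 229·12 − 797 = $1951.

Produce at Q = 12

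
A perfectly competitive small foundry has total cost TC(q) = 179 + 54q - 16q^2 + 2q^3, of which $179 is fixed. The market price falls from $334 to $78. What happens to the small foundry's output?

AVC = 54 - 16q + 2q^2, minimized at q = 4 where min AVC = $22. MC = 54 - 32q + 6q^2.
With P = $334 above the shutdown price, P = MC gives q = 10.
At P = $78 ≥ min AVC, set P = MC: q = 6. The firm stays open but cuts output.

Output falls from 10 to 6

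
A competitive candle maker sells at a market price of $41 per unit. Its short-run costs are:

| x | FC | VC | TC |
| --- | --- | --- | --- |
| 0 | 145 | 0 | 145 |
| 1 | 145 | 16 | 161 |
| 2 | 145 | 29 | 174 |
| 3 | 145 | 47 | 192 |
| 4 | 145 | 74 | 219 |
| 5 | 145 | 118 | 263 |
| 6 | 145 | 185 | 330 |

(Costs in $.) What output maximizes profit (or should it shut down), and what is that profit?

x = 4; profit = -$55

Profit at each row (π = 41x − TC): x=0: -145; x=1: -120; x=2: -92; x=3: -69; x=4: -55; x=5: -58; x=6: -84.
Profit is maximized at x = 4. AVC there is 74/4 = $18.50 ≤ P, so producing beats shutting down (which would give -$145).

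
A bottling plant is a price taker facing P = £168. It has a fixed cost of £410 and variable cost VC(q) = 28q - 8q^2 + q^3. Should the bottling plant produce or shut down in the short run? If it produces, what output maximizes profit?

Strip out fixed cost: VC = 28q - 8q^2 + q^3. Then AVC = 28 - 8q + q^2 and MC = 28 - 16q + 3q^2.
AVC is minimized where dAVC/dq = -8 + 2q = 0, at q = 4; min AVC = 28 - 8·4 + 4^2 = £12.
Since P = £168 ≥ min AVC = £12, price covers variable cost and the firm should produce.
Set P = MC: 168 = 28 - 16q + 3q^2 → -140 - 16q + 3q^2 = 0. The roots are q = -14/3 and q = 10; the profit-maximizing output is on the rising part of MC, so q* = 10.
Check: AVC at q = 10 is £48 ≤ P, so revenue covers variable cost.
Profit = P·q − TC = 168·10 − 890 = £790.

Produce at q = 10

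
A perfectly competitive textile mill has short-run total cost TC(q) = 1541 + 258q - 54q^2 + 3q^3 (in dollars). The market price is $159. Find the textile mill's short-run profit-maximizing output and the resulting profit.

Profit = -$89 at q = 11

AVC = 258 - 54q + 3q^2; min AVC = $15 at q = 9. Since P = $159 ≥ min AVC, the firm produces.
With MC = 258 - 108q + 9q^2, P = MC on the upward-sloping part at q* = 11.
TR = 159·11 = 1749. TC = 1541 + 297 = 1838. Profit = 1749 − 1838 = -$89.
That loss of $89 beats the $1541 the firm would lose by shutting down; producing recovers $1452 of fixed cost.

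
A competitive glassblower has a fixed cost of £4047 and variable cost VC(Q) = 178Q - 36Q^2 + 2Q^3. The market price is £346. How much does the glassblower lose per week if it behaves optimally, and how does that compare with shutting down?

AVC = 178 - 36Q + 2Q^2 has its minimum £16 at Q = 9; price £346 clears that bar, so the firm operates.
With MC = 178 - 72Q + 6Q^2, P = MC on the upward-sloping part at Q* = 14.
TR = 346·14 = 4844. TC = 4047 + 924 = 4971. Profit = 4844 − 4971 = -£127.
That loss of £127 beats the £4047 the firm would lose by shutting down; producing recovers £3920 of fixed cost.

Profit = -£127 at Q = 14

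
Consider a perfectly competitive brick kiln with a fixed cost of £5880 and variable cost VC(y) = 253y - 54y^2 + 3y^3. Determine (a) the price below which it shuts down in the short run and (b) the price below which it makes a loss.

AVC = 253 - 54y + 3y^2; minimized at y = 9, giving min AVC = £10. That is the shutdown price.
ATC = 5880/y + 253 - 54y + 3y^2. Setting dATC/dy = −5880/y^2 − 54 + 6y = 0 gives y = 14 (since 6·14^3 − 54·14^2 = 5880).
min ATC = 5880/14 + 253 − 54·14 + 3·14^2 = £505. That is the break-even price.
For £10 ≤ P < £505 the firm produces at a loss; below £10 it shuts down.

Shutdown price = £10; break-even price = £505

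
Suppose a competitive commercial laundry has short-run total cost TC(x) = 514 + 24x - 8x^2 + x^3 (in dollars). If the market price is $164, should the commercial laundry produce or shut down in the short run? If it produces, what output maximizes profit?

From TC, MC = TC'(x) = 24 - 16x + 3x^2 and AVC = VC/x = 24 - 8x + x^2.
The AVC parabola has its vertex at x = 8/2 = 4, where AVC = 24 - 8·4 + 4^2 = $8.
Because $164 ≥ $8, revenue can cover variable cost; the firm operates.
Set P = MC: 164 = 24 - 16x + 3x^2 → -140 - 16x + 3x^2 = 0. The roots are x = -14/3 and x = 10; the profit-maximizing output is on the rising part of MC, so x* = 10.
Check: AVC at x = 10 is $44 ≤ P, so revenue covers variable cost.
Profit = P·x − TC = 164·10 − 954 = $686.

Produce at x = 10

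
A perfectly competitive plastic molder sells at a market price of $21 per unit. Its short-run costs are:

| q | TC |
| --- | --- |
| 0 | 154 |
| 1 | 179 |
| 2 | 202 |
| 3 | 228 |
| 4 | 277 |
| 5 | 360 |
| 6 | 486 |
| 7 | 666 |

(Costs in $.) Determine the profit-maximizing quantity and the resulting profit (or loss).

Profit at each row (π = 21q − TC): q=0: -154; q=1: -158; q=2: -160; q=3: -165; q=4: -193; q=5: -255; q=6: -360; q=7: -519.
Profit is highest at q = 0. Equivalently, the lowest AVC in the table is 48/2 ≈ $24 at q = 2, and P = $21 falls below it — price never covers variable cost, so the firm shuts down and loses only its fixed cost.

q = 0 (shut down); profit = -$154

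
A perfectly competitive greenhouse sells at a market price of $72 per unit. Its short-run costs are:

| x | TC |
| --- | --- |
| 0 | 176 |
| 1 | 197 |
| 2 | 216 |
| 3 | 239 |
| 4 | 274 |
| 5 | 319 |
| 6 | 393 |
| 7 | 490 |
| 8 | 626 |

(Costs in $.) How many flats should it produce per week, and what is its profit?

Compute π = P·x − TC at each output: x=0: -176; x=1: -125; x=2: -72; x=3: -23; x=4: 14; x=5: 41; x=6: 39; x=7: 14; x=8: -50.
Profit is maximized at x = 5. AVC there is 143/5 = $28.60 ≤ P, so producing beats shutting down (which would give -$176).

x = 5; profit = $41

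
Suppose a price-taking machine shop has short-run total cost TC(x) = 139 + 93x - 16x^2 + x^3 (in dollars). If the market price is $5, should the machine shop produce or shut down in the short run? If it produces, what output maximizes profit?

Shut down

From TC, MC = TC'(x) = 93 - 32x + 3x^2 and AVC = VC/x = 93 - 16x + x^2.
The AVC parabola has its vertex at x = 16/2 = 8, where AVC = 93 - 16·8 + 8^2 = $29.
P = $5 lies below min AVC = $29; no output level covers variable cost.
The firm minimizes its loss by shutting down and losing only its fixed cost of $139.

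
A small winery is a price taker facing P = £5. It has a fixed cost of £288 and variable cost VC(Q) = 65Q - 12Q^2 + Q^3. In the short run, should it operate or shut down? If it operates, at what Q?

Variable cost is VC = 65Q - 12Q^2 + Q^3, so AVC = VC/Q = 65 - 12Q + Q^2 and MC = dTC/dQ = 65 - 24Q + 3Q^2.
AVC hits its minimum where MC = AVC, at Q = 6, giving min AVC = 65 - 12·6 + 6^2 = £29.
P = £5 lies below min AVC = £29; no output level covers variable cost.
The firm minimizes its loss by shutting down and losing only its fixed cost of £288.

Shut down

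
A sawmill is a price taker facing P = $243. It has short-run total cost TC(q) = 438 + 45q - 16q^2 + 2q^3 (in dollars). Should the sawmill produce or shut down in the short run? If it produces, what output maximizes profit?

Produce at q = 9

Strip out fixed cost: VC = 45q - 16q^2 + 2q^3. Then AVC = 45 - 16q + 2q^2 and MC = 45 - 32q + 6q^2.
AVC is minimized where dAVC/dq = -16 + 4q = 0, at q = 4; min AVC = 45 - 16·4 + 2·4^2 = $13.
P = $243 exceeds min AVC = $13, so the firm stays open.
Solving P = MC: -198 - 32q + 6q^2 = 0 ⇒ q = -11/3 or 9. On the upward-sloping branch, q* = 9.
Check: AVC at q = 9 is $63 ≤ P, so revenue covers variable cost.
Profit = P·q − TC = 243·9 − 1005 = $1182.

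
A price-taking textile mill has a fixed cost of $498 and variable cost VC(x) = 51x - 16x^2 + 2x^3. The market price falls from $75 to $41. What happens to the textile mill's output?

AVC = 51 - 16x + 2x^2, minimized at x = 4 where min AVC = $19. MC = 51 - 32x + 6x^2.
With P = $75 above the shutdown price, P = MC gives x = 6.
At P = $41 ≥ min AVC, set P = MC: x = 5. The firm stays open but cuts output.

Output falls from 6 to 5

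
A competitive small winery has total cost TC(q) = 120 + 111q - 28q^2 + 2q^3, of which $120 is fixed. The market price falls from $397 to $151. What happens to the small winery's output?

AVC = 111 - 28q + 2q^2, minimized at q = 7 where min AVC = $13. MC = 111 - 56q + 6q^2.
At P = $397 ≥ min AVC, set P = MC on the rising branch: q = 13.
At P = $151 ≥ min AVC, set P = MC: q = 10. The firm stays open but cuts output.

Output falls from 13 to 10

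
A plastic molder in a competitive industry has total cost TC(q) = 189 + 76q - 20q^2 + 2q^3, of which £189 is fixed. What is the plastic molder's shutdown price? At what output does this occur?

£26 per unit, at q = 5

Short-run supply begins at min AVC. From VC = 76q - 20q^2 + 2q^3, AVC = 76 - 20q + 2q^2.
At the minimum of AVC, MC = AVC. MC = 76 - 40q + 6q^2; setting MC = AVC gives 4q^2 - 20q = 0, so q = 5. min AVC = 26.
So the shutdown price is £26.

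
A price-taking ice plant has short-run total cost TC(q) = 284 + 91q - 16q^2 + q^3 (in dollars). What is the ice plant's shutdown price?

Short-run supply begins at min AVC. From VC = 91q - 16q^2 + q^3, AVC = 91 - 16q + q^2.
At the minimum of AVC, MC = AVC. MC = 91 - 32q + 3q^2; setting MC = AVC gives 2q^2 - 16q = 0, so q = 8. min AVC = 27.
So the shutdown price is $27.

$27 per unit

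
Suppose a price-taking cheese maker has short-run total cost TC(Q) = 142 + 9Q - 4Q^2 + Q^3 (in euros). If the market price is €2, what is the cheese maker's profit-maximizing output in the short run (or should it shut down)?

From TC, MC = TC'(Q) = 9 - 8Q + 3Q^2 and AVC = VC/Q = 9 - 4Q + Q^2.
AVC is minimized where dAVC/dQ = -4 + 2Q = 0, at Q = 2; min AVC = 9 - 4·2 + 2^2 = €5.
With P < min AVC (€2 < €5), every unit sold adds to the loss.
Best response: produce nothing and absorb the €142 fixed cost.

Shut down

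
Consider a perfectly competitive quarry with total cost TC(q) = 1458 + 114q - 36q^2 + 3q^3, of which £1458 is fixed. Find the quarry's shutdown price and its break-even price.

AVC = 114 - 36q + 3q^2; minimized at q = 6, giving min AVC = £6. That is the shutdown price.
ATC = 1458/q + 114 - 36q + 3q^2. Setting dATC/dq = −1458/q^2 − 36 + 6q = 0 gives q = 9 (since 6·9^3 − 36·9^2 = 1458).
min ATC = 1458/9 + 114 − 36·9 + 3·9^2 = £195. That is the break-even price.
For £6 ≤ P < £195 the firm produces at a loss; below £6 it shuts down.

Shutdown price = £6; break-even price = £195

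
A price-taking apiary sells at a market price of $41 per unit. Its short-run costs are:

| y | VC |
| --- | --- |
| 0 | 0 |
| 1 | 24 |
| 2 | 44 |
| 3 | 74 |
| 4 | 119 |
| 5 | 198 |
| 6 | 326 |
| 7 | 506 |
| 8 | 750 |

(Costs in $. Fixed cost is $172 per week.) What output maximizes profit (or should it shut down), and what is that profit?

Compute π = P·y − TC at each output: y=0: -172; y=1: -155; y=2: -134; y=3: -123; y=4: -127; y=5: -165; y=6: -252; y=7: -391; y=8: -594.
Profit is maximized at y = 3. AVC there is 74/3 = $24.67 ≤ P, so producing beats shutting down (which would give -$172).

y = 3; profit = -$123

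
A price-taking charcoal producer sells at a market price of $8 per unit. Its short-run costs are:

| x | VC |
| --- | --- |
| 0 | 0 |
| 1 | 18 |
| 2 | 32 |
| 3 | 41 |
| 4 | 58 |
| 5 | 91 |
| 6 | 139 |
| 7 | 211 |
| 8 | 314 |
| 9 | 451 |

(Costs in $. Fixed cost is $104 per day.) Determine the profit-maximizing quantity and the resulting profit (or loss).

Profit at each row (π = 8x − TC): x=0: -104; x=1: -114; x=2: -120; x=3: -121; x=4: -130; x=5: -155; x=6: -195; x=7: -259; x=8: -354; x=9: -483.
Profit is highest at x = 0. Equivalently, the lowest AVC in the table is 41/3 ≈ $13.67 at x = 3, and P = $8 falls below it — price never covers variable cost, so the firm shuts down and loses only its fixed cost.

x = 0 (shut down); profit = -$104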